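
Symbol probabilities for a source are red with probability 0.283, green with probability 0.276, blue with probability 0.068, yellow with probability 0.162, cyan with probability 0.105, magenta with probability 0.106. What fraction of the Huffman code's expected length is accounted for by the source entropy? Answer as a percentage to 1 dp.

98.4%

Entropy H = −Σ p log₂ p ≈ 2.4017 bits.
Huffman merges: 17/250+21/200→173/1000; 53/500+81/500→67/250; 173/1000+67/250→441/1000; 69/250+283/1000→559/1000; 441/1000+559/1000→1. L = 2441/1000 ≈ 2.4410.
Efficiency = H/L = 2.4017/2.4410 = 98.4%.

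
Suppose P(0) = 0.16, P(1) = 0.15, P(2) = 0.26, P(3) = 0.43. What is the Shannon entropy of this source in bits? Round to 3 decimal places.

H = −Σ pᵢ log₂ pᵢ.
−0.16·log₂(0.16) = 0.4230
−0.15·log₂(0.15) = 0.4105
−0.26·log₂(0.26) = 0.5053
−0.43·log₂(0.43) = 0.5236
Sum ≈ 1.8624 → 1.862 bits.

1.862 bits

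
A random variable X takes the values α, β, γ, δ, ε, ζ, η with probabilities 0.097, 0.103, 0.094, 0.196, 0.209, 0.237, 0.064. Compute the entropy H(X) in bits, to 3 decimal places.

H = −Σ pᵢ log₂ pᵢ.
−0.097·log₂(0.097) = 0.3265
−0.103·log₂(0.103) = 0.3378
−0.094·log₂(0.094) = 0.3207
−0.196·log₂(0.196) = 0.4608
−0.209·log₂(0.209) = 0.4720
−0.237·log₂(0.237) = 0.4923
−0.064·log₂(0.064) = 0.2538
Sum ≈ 2.6638 → 2.664 bits.

2.664 bits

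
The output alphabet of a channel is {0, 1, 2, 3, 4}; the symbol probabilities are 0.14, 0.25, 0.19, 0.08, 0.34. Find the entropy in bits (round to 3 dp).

H = −Σ pᵢ log₂ pᵢ.
−0.14·log₂(0.14) = 0.3971
−0.25·log₂(0.25) = 0.5000
−0.19·log₂(0.19) = 0.4552
−0.08·log₂(0.08) = 0.2915
−0.34·log₂(0.34) = 0.5292
Sum ≈ 2.1730 → 2.173 bits.

2.173 bits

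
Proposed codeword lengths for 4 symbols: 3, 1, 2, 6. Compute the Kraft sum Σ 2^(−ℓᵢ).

With common denominator 2^6 = 64: Σ 2^(−ℓᵢ) = 8/64 + 32/64 + 16/64 + 1/64 = 57/64 = 0.890625.

0.890625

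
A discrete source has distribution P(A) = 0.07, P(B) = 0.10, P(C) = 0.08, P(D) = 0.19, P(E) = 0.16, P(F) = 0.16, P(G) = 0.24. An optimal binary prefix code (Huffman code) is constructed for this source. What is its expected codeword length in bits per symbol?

2.72 bits/symbol

Repeatedly combine the two least-probable nodes; the expected code length is the sum of the merged weights.
merge 7/100 + 2/25 → 3/20
merge 1/10 + 3/20 → 1/4
merge 4/25 + 4/25 → 8/25
merge 19/100 + 6/25 → 43/100
merge 1/4 + 8/25 → 57/100
merge 43/100 + 57/100 → 1
L = 3/20 + 1/4 + 8/25 + 43/100 + 57/100 + 1 = 68/25 = 2.72 bits/symbol.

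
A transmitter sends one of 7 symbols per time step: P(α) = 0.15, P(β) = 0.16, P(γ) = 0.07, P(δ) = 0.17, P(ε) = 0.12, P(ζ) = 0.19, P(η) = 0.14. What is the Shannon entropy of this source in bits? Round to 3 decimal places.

H = −Σ pᵢ log₂ pᵢ.
−0.15·log₂(0.15) = 0.4105
−0.16·log₂(0.16) = 0.4230
−0.07·log₂(0.07) = 0.2686
−0.17·log₂(0.17) = 0.4346
−0.12·log₂(0.12) = 0.3671
−0.19·log₂(0.19) = 0.4552
−0.14·log₂(0.14) = 0.3971
Sum ≈ 2.7561 → 2.756 bits.

2.756 bits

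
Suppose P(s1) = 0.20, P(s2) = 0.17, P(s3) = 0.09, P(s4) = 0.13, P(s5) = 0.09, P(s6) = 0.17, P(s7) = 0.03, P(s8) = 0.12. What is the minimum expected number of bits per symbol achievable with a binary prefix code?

2.92 bits/symbol

Repeatedly combine the two least-probable nodes; the expected code length is the sum of the merged weights.
merge 3/100 + 9/100 → 3/25
merge 9/100 + 3/25 → 21/100
merge 3/25 + 13/100 → 1/4
merge 17/100 + 17/100 → 17/50
merge 1/5 + 21/100 → 41/100
merge 1/4 + 17/50 → 59/100
merge 41/100 + 59/100 → 1
L = 3/25 + 21/100 + 1/4 + 17/50 + 41/100 + 59/100 + 1 = 73/25 = 2.92 bits/symbol.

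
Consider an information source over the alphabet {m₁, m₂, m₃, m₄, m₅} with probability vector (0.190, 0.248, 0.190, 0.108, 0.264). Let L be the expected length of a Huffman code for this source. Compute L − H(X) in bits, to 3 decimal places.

0.035 bits

Entropy H = −Σ p log₂ p ≈ 2.2634 bits.
Huffman merges: 27/250+19/100→149/500; 19/100+31/125→219/500; 33/125+149/500→281/500; 219/500+281/500→1. L = 1149/500 ≈ 2.2980.
L − H = 2.2980 − 2.2634 = 0.035 bits.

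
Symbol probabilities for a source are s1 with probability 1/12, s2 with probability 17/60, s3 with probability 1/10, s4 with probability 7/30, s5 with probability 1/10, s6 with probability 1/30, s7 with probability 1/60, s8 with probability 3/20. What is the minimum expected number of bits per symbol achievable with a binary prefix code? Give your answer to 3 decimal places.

Repeatedly combine the two least-probable nodes; the expected code length is the sum of the merged weights.
merge 1/60 + 1/30 → 1/20
merge 1/20 + 1/12 → 2/15
merge 1/10 + 1/10 → 1/5
merge 2/15 + 3/20 → 17/60
merge 1/5 + 7/30 → 13/30
merge 17/60 + 17/60 → 17/30
merge 13/30 + 17/30 → 1
L = 1/20 + 2/15 + 1/5 + 17/60 + 13/30 + 17/30 + 1 = 8/3 ≈ 2.667 bits/symbol.

2.667 bits/symbol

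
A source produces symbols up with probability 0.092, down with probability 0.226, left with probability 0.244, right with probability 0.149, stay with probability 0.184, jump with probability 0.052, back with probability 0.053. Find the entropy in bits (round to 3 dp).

H = −Σ pᵢ log₂ pᵢ.
−0.092·log₂(0.092) = 0.3167
−0.226·log₂(0.226) = 0.4849
−0.244·log₂(0.244) = 0.4966
−0.149·log₂(0.149) = 0.4092
−0.184·log₂(0.184) = 0.4494
−0.052·log₂(0.052) = 0.2218
−0.053·log₂(0.053) = 0.2246
Sum ≈ 2.6032 → 2.603 bits.

2.603 bits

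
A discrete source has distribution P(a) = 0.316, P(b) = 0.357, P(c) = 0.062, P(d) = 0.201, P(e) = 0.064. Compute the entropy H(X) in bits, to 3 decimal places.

2.023 bits

H = −Σ pᵢ log₂ pᵢ.
−0.316·log₂(0.316) = 0.5252
−0.357·log₂(0.357) = 0.5305
−0.062·log₂(0.062) = 0.2487
−0.201·log₂(0.201) = 0.4653
−0.064·log₂(0.064) = 0.2538
Sum ≈ 2.0235 → 2.023 bits.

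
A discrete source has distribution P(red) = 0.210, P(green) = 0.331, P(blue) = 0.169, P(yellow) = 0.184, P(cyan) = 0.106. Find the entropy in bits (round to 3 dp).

2.227 bits

H = −Σ pᵢ log₂ pᵢ.
−0.210·log₂(0.210) = 0.4728
−0.331·log₂(0.331) = 0.5280
−0.169·log₂(0.169) = 0.4335
−0.184·log₂(0.184) = 0.4494
−0.106·log₂(0.106) = 0.3432
Sum ≈ 2.2269 → 2.227 bits.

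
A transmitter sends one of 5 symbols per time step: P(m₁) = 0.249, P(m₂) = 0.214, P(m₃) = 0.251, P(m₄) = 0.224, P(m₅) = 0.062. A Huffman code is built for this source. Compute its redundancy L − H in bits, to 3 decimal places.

Entropy H = −Σ p log₂ p ≈ 2.2082 bits.
Huffman merges: 31/500+107/500→69/250; 28/125+249/1000→473/1000; 251/1000+69/250→527/1000; 473/1000+527/1000→1. L = 569/250 ≈ 2.2760.
L − H = 2.2760 − 2.2082 = 0.068 bits.

0.068 bits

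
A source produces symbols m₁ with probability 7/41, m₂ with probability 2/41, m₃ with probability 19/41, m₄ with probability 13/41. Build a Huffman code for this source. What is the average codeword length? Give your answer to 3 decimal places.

1.756 bits/symbol

Repeatedly combine the two least-probable nodes; the expected code length is the sum of the merged weights.
merge 2/41 + 7/41 → 9/41
merge 9/41 + 13/41 → 22/41
merge 19/41 + 22/41 → 1
L = 9/41 + 22/41 + 1 = 72/41 ≈ 1.756 bits/symbol.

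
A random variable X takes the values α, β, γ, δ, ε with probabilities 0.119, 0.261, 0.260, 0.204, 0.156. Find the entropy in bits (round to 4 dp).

2.2625 bits

H = −Σ pᵢ log₂ pᵢ.
−0.119·log₂(0.119) = 0.3654
−0.261·log₂(0.261) = 0.5058
−0.260·log₂(0.260) = 0.5053
−0.204·log₂(0.204) = 0.4678
−0.156·log₂(0.156) = 0.4181
Sum ≈ 2.2625 → 2.2625 bits.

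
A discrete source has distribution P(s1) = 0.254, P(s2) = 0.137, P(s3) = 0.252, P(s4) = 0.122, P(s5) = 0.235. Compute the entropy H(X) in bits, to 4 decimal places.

2.2574 bits

H = −Σ pᵢ log₂ pᵢ.
−0.254·log₂(0.254) = 0.5022
−0.137·log₂(0.137) = 0.3929
−0.252·log₂(0.252) = 0.5011
−0.122·log₂(0.122) = 0.3703
−0.235·log₂(0.235) = 0.4910
Sum ≈ 2.2574 → 2.2574 bits.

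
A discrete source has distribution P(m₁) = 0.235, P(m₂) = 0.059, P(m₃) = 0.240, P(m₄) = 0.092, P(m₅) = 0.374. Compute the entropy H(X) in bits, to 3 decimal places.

2.073 bits

H = −Σ pᵢ log₂ pᵢ.
−0.235·log₂(0.235) = 0.4910
−0.059·log₂(0.059) = 0.2409
−0.240·log₂(0.240) = 0.4941
−0.092·log₂(0.092) = 0.3167
−0.374·log₂(0.374) = 0.5307
Sum ≈ 2.0734 → 2.073 bits.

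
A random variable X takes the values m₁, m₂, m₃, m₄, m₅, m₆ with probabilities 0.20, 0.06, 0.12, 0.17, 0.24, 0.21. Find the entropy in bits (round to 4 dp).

H = −Σ pᵢ log₂ pᵢ.
−0.20·log₂(0.20) = 0.4644
−0.06·log₂(0.06) = 0.2435
−0.12·log₂(0.12) = 0.3671
−0.17·log₂(0.17) = 0.4346
−0.24·log₂(0.24) = 0.4941
−0.21·log₂(0.21) = 0.4728
Sum ≈ 2.4765 → 2.4765 bits.

2.4765 bits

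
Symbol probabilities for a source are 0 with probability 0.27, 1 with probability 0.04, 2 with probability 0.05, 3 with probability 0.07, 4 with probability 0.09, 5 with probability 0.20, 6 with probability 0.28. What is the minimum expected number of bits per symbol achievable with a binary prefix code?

Repeatedly combine the two least-probable nodes; the expected code length is the sum of the merged weights.
merge 1/25 + 1/20 → 9/100
merge 7/100 + 9/100 → 4/25
merge 9/100 + 4/25 → 1/4
merge 1/5 + 1/4 → 9/20
merge 27/100 + 7/25 → 11/20
merge 9/20 + 11/20 → 1
L = 9/100 + 4/25 + 1/4 + 9/20 + 11/20 + 1 = 5/2 = 2.5 bits/symbol.

2.5 bits/symbol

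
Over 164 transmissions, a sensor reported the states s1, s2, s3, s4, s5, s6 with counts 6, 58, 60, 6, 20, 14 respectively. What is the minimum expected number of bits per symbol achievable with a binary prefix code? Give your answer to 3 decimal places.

2.146 bits/symbol

Probabilities are the counts divided by 164.
Repeatedly combine the two least-probable nodes; the expected code length is the sum of the merged weights.
merge 3/82 + 3/82 → 3/41
merge 3/41 + 7/82 → 13/82
merge 5/41 + 13/82 → 23/82
merge 23/82 + 29/82 → 26/41
merge 15/41 + 26/41 → 1
L = 3/41 + 13/82 + 23/82 + 26/41 + 1 = 88/41 ≈ 2.146 bits/symbol.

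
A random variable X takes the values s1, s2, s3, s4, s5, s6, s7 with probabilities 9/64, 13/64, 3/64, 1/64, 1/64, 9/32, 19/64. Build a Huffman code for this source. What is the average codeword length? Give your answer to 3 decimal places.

2.328 bits/symbol

Repeatedly combine the two least-probable nodes; the expected code length is the sum of the merged weights.
merge 1/64 + 1/64 → 1/32
merge 1/32 + 3/64 → 5/64
merge 5/64 + 9/64 → 7/32
merge 13/64 + 7/32 → 27/64
merge 9/32 + 19/64 → 37/64
merge 27/64 + 37/64 → 1
L = 1/32 + 5/64 + 7/32 + 27/64 + 37/64 + 1 = 149/64 ≈ 2.328 bits/symbol.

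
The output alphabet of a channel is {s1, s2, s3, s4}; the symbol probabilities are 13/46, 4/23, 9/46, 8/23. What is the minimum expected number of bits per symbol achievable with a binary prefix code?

2 bits/symbol

Repeatedly combine the two least-probable nodes; the expected code length is the sum of the merged weights.
merge 4/23 + 9/46 → 17/46
merge 13/46 + 8/23 → 29/46
merge 17/46 + 29/46 → 1
L = 17/46 + 29/46 + 1 = 2 bits/symbol.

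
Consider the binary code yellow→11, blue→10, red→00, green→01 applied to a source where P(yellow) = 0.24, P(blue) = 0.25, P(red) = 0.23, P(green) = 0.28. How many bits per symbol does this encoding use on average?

2 bits/symbol

L̄ = Σ pᵢ·ℓᵢ = 0.24·2 + 0.25·2 + 0.23·2 + 0.28·2 = 2 bits/symbol.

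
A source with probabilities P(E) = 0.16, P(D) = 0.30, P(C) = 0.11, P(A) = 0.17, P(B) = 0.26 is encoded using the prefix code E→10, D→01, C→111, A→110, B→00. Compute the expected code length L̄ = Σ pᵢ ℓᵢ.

L̄ = Σ pᵢ·ℓᵢ = 0.16·2 + 0.30·2 + 0.11·3 + 0.17·3 + 0.26·2 = 2.28 bits/symbol.

2.28 bits/symbol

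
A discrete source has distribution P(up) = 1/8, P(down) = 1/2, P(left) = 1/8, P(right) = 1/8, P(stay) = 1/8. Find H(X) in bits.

2 bits

Each probability is a power of 1/2, so log₂(1/p) is an integer.
H = Σ p·log₂(1/p) = 1/8·3 + 1/2·1 + 1/8·3 + 1/8·3 + 1/8·3 = 2 bits.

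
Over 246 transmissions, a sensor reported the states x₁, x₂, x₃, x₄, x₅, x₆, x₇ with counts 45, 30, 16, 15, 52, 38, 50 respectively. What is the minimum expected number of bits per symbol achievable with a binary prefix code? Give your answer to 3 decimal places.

2.711 bits/symbol

Probabilities are the counts divided by 246.
Repeatedly combine the two least-probable nodes; the expected code length is the sum of the merged weights.
merge 5/82 + 8/123 → 31/246
merge 5/41 + 31/246 → 61/246
merge 19/123 + 15/82 → 83/246
merge 25/123 + 26/123 → 17/41
merge 61/246 + 83/246 → 24/41
merge 17/41 + 24/41 → 1
L = 31/246 + 61/246 + 83/246 + 17/41 + 24/41 + 1 = 667/246 ≈ 2.711 bits/symbol.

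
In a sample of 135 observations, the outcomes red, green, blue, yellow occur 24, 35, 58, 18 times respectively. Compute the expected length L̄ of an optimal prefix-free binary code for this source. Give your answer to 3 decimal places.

1.881 bits/symbol

Probabilities are the counts divided by 135.
Repeatedly combine the two least-probable nodes; the expected code length is the sum of the merged weights.
merge 2/15 + 8/45 → 14/45
merge 7/27 + 14/45 → 77/135
merge 58/135 + 77/135 → 1
L = 14/45 + 77/135 + 1 = 254/135 ≈ 1.881 bits/symbol.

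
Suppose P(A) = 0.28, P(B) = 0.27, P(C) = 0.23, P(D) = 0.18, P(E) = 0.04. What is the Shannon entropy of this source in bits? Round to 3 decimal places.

H = −Σ pᵢ log₂ pᵢ.
−0.28·log₂(0.28) = 0.5142
−0.27·log₂(0.27) = 0.5100
−0.23·log₂(0.23) = 0.4877
−0.18·log₂(0.18) = 0.4453
−0.04·log₂(0.04) = 0.1858
Sum ≈ 2.1430 → 2.143 bits.

2.143 bits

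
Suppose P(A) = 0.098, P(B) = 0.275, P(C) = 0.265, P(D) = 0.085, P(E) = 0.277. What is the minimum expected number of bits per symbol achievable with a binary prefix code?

Repeatedly combine the two least-probable nodes; the expected code length is the sum of the merged weights.
merge 17/200 + 49/500 → 183/1000
merge 183/1000 + 53/200 → 56/125
merge 11/40 + 277/1000 → 69/125
merge 56/125 + 69/125 → 1
L = 183/1000 + 56/125 + 69/125 + 1 = 2183/1000 = 2.183 bits/symbol.

2.183 bits/symbol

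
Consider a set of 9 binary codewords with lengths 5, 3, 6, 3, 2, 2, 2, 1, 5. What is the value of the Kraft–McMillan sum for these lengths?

1.578125

With common denominator 2^6 = 64: Σ 2^(−ℓᵢ) = 2/64 + 8/64 + 1/64 + 8/64 + 16/64 + 16/64 + 16/64 + 32/64 + 2/64 = 101/64 = 1.578125.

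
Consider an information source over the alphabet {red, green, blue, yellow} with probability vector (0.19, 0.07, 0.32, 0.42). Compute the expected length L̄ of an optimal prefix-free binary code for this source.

Repeatedly combine the two least-probable nodes; the expected code length is the sum of the merged weights.
merge 7/100 + 19/100 → 13/50
merge 13/50 + 8/25 → 29/50
merge 21/50 + 29/50 → 1
L = 13/50 + 29/50 + 1 = 46/25 = 1.84 bits/symbol.

1.84 bits/symbol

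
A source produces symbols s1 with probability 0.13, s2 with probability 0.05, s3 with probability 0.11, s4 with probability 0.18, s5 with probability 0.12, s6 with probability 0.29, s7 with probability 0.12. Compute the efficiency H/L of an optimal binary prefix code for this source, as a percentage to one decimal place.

Entropy H = −Σ p log₂ p ≈ 2.6464 bits.
Huffman merges: 1/20+11/100→4/25; 3/25+3/25→6/25; 13/100+4/25→29/100; 9/50+6/25→21/50; 29/100+29/100→29/50; 21/50+29/50→1. L = 269/100 ≈ 2.6900.
Efficiency = H/L = 2.6464/2.6900 = 98.4%.

98.4%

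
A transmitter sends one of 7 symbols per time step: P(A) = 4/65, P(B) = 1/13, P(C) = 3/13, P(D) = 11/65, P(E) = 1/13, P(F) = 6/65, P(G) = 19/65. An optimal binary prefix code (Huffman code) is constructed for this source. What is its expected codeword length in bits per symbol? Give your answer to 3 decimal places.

Repeatedly combine the two least-probable nodes; the expected code length is the sum of the merged weights.
merge 4/65 + 1/13 → 9/65
merge 1/13 + 6/65 → 11/65
merge 9/65 + 11/65 → 4/13
merge 11/65 + 3/13 → 2/5
merge 19/65 + 4/13 → 3/5
merge 2/5 + 3/5 → 1
L = 9/65 + 11/65 + 4/13 + 2/5 + 3/5 + 1 = 34/13 ≈ 2.615 bits/symbol.

2.615 bits/symbol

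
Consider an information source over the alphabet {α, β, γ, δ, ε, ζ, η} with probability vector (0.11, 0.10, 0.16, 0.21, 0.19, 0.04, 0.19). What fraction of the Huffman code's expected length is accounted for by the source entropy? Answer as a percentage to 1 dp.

97.6%

Entropy H = −Σ p log₂ p ≈ 2.6745 bits.
Huffman merges: 1/25+1/10→7/50; 11/100+7/50→1/4; 4/25+19/100→7/20; 19/100+21/100→2/5; 1/4+7/20→3/5; 2/5+3/5→1. L = 137/50 ≈ 2.7400.
Efficiency = H/L = 2.6745/2.7400 = 97.6%.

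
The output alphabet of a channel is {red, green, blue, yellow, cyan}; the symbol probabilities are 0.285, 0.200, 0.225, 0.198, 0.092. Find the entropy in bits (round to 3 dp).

H = −Σ pᵢ log₂ pᵢ.
−0.285·log₂(0.285) = 0.5161
−0.200·log₂(0.200) = 0.4644
−0.225·log₂(0.225) = 0.4842
−0.198·log₂(0.198) = 0.4626
−0.092·log₂(0.092) = 0.3167
Sum ≈ 2.2440 → 2.244 bits.

2.244 bits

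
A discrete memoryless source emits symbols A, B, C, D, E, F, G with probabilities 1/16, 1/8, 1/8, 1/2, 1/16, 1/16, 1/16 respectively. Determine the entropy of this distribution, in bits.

2.25 bits

Each probability is a power of 1/2, so log₂(1/p) is an integer.
H = Σ p·log₂(1/p) = 1/16·4 + 1/8·3 + 1/8·3 + 1/2·1 + 1/16·4 + 1/16·4 + 1/16·4 = 2.25 bits.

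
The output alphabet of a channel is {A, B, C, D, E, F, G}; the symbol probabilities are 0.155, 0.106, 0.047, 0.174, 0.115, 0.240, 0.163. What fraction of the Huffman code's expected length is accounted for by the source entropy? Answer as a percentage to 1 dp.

98.1%

Entropy H = −Σ p log₂ p ≈ 2.6860 bits.
Huffman merges: 47/1000+53/500→153/1000; 23/200+153/1000→67/250; 31/200+163/1000→159/500; 87/500+6/25→207/500; 67/250+159/500→293/500; 207/500+293/500→1. L = 2739/1000 ≈ 2.7390.
Efficiency = H/L = 2.6860/2.7390 = 98.1%.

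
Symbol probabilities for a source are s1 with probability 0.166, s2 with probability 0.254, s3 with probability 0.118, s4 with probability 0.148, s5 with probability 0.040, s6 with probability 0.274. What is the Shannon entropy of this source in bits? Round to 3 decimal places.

2.402 bits

H = −Σ pᵢ log₂ pᵢ.
−0.166·log₂(0.166) = 0.4301
−0.254·log₂(0.254) = 0.5022
−0.118·log₂(0.118) = 0.3638
−0.148·log₂(0.148) = 0.4079
−0.040·log₂(0.040) = 0.1858
−0.274·log₂(0.274) = 0.5118
Sum ≈ 2.4015 → 2.402 bits.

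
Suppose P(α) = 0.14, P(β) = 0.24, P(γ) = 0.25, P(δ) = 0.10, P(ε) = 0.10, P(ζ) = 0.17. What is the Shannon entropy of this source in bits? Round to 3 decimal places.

2.490 bits

H = −Σ pᵢ log₂ pᵢ.
−0.14·log₂(0.14) = 0.3971
−0.24·log₂(0.24) = 0.4941
−0.25·log₂(0.25) = 0.5000
−0.10·log₂(0.10) = 0.3322
−0.10·log₂(0.10) = 0.3322
−0.17·log₂(0.17) = 0.4346
Sum ≈ 2.4902 → 2.490 bits.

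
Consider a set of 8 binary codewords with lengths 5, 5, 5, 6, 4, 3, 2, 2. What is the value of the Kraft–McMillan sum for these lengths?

With common denominator 2^6 = 64: Σ 2^(−ℓᵢ) = 2/64 + 2/64 + 2/64 + 1/64 + 4/64 + 8/64 + 16/64 + 16/64 = 51/64 = 0.796875.

0.796875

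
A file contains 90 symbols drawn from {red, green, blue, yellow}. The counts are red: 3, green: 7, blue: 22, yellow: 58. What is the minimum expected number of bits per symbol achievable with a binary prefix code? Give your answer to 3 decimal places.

1.467 bits/symbol

Probabilities are the counts divided by 90.
Repeatedly combine the two least-probable nodes; the expected code length is the sum of the merged weights.
merge 1/30 + 7/90 → 1/9
merge 1/9 + 11/45 → 16/45
merge 16/45 + 29/45 → 1
L = 1/9 + 16/45 + 1 = 22/15 ≈ 1.467 bits/symbol.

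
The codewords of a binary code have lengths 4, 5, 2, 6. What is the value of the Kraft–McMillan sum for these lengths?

0.359375

With common denominator 2^6 = 64: Σ 2^(−ℓᵢ) = 4/64 + 2/64 + 16/64 + 1/64 = 23/64 = 0.359375.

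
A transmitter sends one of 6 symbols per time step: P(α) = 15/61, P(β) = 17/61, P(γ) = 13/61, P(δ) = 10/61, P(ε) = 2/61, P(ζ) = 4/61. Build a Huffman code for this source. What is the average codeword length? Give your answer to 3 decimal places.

Repeatedly combine the two least-probable nodes; the expected code length is the sum of the merged weights.
merge 2/61 + 4/61 → 6/61
merge 6/61 + 10/61 → 16/61
merge 13/61 + 15/61 → 28/61
merge 16/61 + 17/61 → 33/61
merge 28/61 + 33/61 → 1
L = 6/61 + 16/61 + 28/61 + 33/61 + 1 = 144/61 ≈ 2.361 bits/symbol.

2.361 bits/symbol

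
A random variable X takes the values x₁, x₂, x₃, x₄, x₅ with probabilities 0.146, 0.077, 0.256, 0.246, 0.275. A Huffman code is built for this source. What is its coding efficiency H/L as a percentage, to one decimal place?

99.1%

Entropy H = −Σ p log₂ p ≈ 2.2033 bits.
Huffman merges: 77/1000+73/500→223/1000; 223/1000+123/500→469/1000; 32/125+11/40→531/1000; 469/1000+531/1000→1. L = 2223/1000 ≈ 2.2230.
Efficiency = H/L = 2.2033/2.2230 = 99.1%.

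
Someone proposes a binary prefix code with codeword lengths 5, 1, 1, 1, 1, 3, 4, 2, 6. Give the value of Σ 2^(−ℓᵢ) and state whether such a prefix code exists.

2.484375; no

With common denominator 2^6 = 64: Σ 2^(−ℓᵢ) = 2/64 + 32/64 + 32/64 + 32/64 + 32/64 + 8/64 + 4/64 + 16/64 + 1/64 = 159/64 = 2.484375.
Kraft's inequality requires Σ ≤ 1; here Σ = 2.484375 > 1, so no such prefix code exists.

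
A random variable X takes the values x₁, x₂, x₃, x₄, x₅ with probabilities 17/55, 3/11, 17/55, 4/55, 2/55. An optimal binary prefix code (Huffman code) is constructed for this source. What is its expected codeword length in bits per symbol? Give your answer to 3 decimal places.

Repeatedly combine the two least-probable nodes; the expected code length is the sum of the merged weights.
merge 2/55 + 4/55 → 6/55
merge 6/55 + 3/11 → 21/55
merge 17/55 + 17/55 → 34/55
merge 21/55 + 34/55 → 1
L = 6/55 + 21/55 + 34/55 + 1 = 116/55 ≈ 2.109 bits/symbol.

2.109 bits/symbol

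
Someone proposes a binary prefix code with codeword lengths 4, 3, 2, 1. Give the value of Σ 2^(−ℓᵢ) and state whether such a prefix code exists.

0.9375; yes

With common denominator 2^4 = 16: Σ 2^(−ℓᵢ) = 1/16 + 2/16 + 4/16 + 8/16 = 15/16 = 0.9375.
Kraft's inequality requires Σ ≤ 1; here Σ = 0.9375 ≤ 1, so such a prefix code exists.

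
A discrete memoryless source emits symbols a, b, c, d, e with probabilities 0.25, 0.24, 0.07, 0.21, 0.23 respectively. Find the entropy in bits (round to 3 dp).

H = −Σ pᵢ log₂ pᵢ.
−0.25·log₂(0.25) = 0.5000
−0.24·log₂(0.24) = 0.4941
−0.07·log₂(0.07) = 0.2686
−0.21·log₂(0.21) = 0.4728
−0.23·log₂(0.23) = 0.4877
Sum ≈ 2.2232 → 2.223 bits.

2.223 bits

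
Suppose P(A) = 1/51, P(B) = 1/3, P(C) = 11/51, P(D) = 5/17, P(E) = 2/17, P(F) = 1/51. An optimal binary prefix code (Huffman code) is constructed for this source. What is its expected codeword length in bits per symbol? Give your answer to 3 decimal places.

2.196 bits/symbol

Repeatedly combine the two least-probable nodes; the expected code length is the sum of the merged weights.
merge 1/51 + 1/51 → 2/51
merge 2/51 + 2/17 → 8/51
merge 8/51 + 11/51 → 19/51
merge 5/17 + 1/3 → 32/51
merge 19/51 + 32/51 → 1
L = 2/51 + 8/51 + 19/51 + 32/51 + 1 = 112/51 ≈ 2.196 bits/symbol.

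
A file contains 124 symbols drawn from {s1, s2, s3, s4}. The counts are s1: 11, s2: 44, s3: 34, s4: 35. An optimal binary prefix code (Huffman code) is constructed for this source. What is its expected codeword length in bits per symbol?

2 bits/symbol

Probabilities are the counts divided by 124.
Repeatedly combine the two least-probable nodes; the expected code length is the sum of the merged weights.
merge 11/124 + 17/62 → 45/124
merge 35/124 + 11/31 → 79/124
merge 45/124 + 79/124 → 1
L = 45/124 + 79/124 + 1 = 2 bits/symbol.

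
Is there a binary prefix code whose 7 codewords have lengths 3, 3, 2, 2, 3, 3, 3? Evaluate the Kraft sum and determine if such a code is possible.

1.125; no

With common denominator 2^3 = 8: Σ 2^(−ℓᵢ) = 1/8 + 1/8 + 2/8 + 2/8 + 1/8 + 1/8 + 1/8 = 9/8 = 1.125.
Kraft's inequality requires Σ ≤ 1; here Σ = 1.125 > 1, so no such prefix code exists.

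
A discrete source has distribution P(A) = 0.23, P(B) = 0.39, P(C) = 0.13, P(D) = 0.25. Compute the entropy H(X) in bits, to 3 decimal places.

H = −Σ pᵢ log₂ pᵢ.
−0.23·log₂(0.23) = 0.4877
−0.39·log₂(0.39) = 0.5298
−0.13·log₂(0.13) = 0.3826
−0.25·log₂(0.25) = 0.5000
Sum ≈ 1.9001 → 1.900 bits.

1.900 bits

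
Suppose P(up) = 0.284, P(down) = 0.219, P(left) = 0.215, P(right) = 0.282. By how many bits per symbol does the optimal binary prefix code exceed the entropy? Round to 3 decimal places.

Entropy H = −Σ p log₂ p ≈ 1.9874 bits.
Huffman merges: 43/200+219/1000→217/500; 141/500+71/250→283/500; 217/500+283/500→1. L = 2 ≈ 2.0000.
L − H = 2.0000 − 1.9874 = 0.013 bits.

0.013 bits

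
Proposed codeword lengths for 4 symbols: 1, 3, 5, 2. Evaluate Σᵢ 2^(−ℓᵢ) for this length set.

0.90625

With common denominator 2^5 = 32: Σ 2^(−ℓᵢ) = 16/32 + 4/32 + 1/32 + 8/32 = 29/32 = 0.90625.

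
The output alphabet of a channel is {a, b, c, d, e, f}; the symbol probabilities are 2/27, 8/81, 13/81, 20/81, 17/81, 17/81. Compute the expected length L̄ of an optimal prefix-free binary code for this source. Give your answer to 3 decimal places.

Repeatedly combine the two least-probable nodes; the expected code length is the sum of the merged weights.
merge 2/27 + 8/81 → 14/81
merge 13/81 + 14/81 → 1/3
merge 17/81 + 17/81 → 34/81
merge 20/81 + 1/3 → 47/81
merge 34/81 + 47/81 → 1
L = 14/81 + 1/3 + 34/81 + 47/81 + 1 = 203/81 ≈ 2.506 bits/symbol.

2.506 bits/symbol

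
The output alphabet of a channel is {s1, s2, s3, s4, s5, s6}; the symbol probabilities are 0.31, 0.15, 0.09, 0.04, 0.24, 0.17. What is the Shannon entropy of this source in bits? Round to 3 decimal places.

H = −Σ pᵢ log₂ pᵢ.
−0.31·log₂(0.31) = 0.5238
−0.15·log₂(0.15) = 0.4105
−0.09·log₂(0.09) = 0.3127
−0.04·log₂(0.04) = 0.1858
−0.24·log₂(0.24) = 0.4941
−0.17·log₂(0.17) = 0.4346
Sum ≈ 2.3615 → 2.361 bits.

2.361 bits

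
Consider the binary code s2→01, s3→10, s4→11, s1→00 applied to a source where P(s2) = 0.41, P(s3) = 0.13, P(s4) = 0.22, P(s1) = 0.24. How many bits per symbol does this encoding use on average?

2 bits/symbol

L̄ = Σ pᵢ·ℓᵢ = 0.41·2 + 0.13·2 + 0.22·2 + 0.24·2 = 2 bits/symbol.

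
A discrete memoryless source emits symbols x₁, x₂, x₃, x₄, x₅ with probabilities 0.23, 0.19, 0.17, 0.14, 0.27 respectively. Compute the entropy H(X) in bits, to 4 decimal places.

H = −Σ pᵢ log₂ pᵢ.
−0.23·log₂(0.23) = 0.4877
−0.19·log₂(0.19) = 0.4552
−0.17·log₂(0.17) = 0.4346
−0.14·log₂(0.14) = 0.3971
−0.27·log₂(0.27) = 0.5100
Sum ≈ 2.2846 → 2.2846 bits.

2.2846 bits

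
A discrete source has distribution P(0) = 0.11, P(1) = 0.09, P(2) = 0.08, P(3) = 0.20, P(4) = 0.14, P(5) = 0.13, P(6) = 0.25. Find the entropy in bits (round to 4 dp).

H = −Σ pᵢ log₂ pᵢ.
−0.11·log₂(0.11) = 0.3503
−0.09·log₂(0.09) = 0.3127
−0.08·log₂(0.08) = 0.2915
−0.20·log₂(0.20) = 0.4644
−0.14·log₂(0.14) = 0.3971
−0.13·log₂(0.13) = 0.3826
−0.25·log₂(0.25) = 0.5000
Sum ≈ 2.6986 → 2.6986 bits.

2.6986 bits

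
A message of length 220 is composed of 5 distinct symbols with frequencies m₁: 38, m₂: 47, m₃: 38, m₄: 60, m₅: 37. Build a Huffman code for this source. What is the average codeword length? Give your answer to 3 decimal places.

2.341 bits/symbol

Probabilities are the counts divided by 220.
Repeatedly combine the two least-probable nodes; the expected code length is the sum of the merged weights.
merge 37/220 + 19/110 → 15/44
merge 19/110 + 47/220 → 17/44
merge 3/11 + 15/44 → 27/44
merge 17/44 + 27/44 → 1
L = 15/44 + 17/44 + 27/44 + 1 = 103/44 ≈ 2.341 bits/symbol.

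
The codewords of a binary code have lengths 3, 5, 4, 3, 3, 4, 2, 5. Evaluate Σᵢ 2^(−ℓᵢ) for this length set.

0.8125

With common denominator 2^5 = 32: Σ 2^(−ℓᵢ) = 4/32 + 1/32 + 2/32 + 4/32 + 4/32 + 2/32 + 8/32 + 1/32 = 26/32 = 0.8125.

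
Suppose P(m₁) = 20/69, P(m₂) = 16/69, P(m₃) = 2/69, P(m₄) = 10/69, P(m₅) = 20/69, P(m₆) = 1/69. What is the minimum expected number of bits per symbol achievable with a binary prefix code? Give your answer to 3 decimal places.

2.232 bits/symbol

Repeatedly combine the two least-probable nodes; the expected code length is the sum of the merged weights.
merge 1/69 + 2/69 → 1/23
merge 1/23 + 10/69 → 13/69
merge 13/69 + 16/69 → 29/69
merge 20/69 + 20/69 → 40/69
merge 29/69 + 40/69 → 1
L = 1/23 + 13/69 + 29/69 + 40/69 + 1 = 154/69 ≈ 2.232 bits/symbol.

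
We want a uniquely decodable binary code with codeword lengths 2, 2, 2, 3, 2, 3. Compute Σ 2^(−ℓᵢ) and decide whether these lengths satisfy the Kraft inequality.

With common denominator 2^3 = 8: Σ 2^(−ℓᵢ) = 2/8 + 2/8 + 2/8 + 1/8 + 2/8 + 1/8 = 10/8 = 1.25.
Kraft's inequality requires Σ ≤ 1; here Σ = 1.25 > 1, so no such prefix code exists.

1.25; no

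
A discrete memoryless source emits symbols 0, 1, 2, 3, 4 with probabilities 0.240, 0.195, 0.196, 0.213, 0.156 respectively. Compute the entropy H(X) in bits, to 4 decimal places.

H = −Σ pᵢ log₂ pᵢ.
−0.240·log₂(0.240) = 0.4941
−0.195·log₂(0.195) = 0.4599
−0.196·log₂(0.196) = 0.4608
−0.213·log₂(0.213) = 0.4752
−0.156·log₂(0.156) = 0.4181
Sum ≈ 2.3082 → 2.3082 bits.

2.3082 bits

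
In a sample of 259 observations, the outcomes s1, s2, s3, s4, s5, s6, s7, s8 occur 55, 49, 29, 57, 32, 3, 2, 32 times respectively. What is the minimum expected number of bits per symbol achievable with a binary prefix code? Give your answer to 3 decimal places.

2.718 bits/symbol

Probabilities are the counts divided by 259.
Repeatedly combine the two least-probable nodes; the expected code length is the sum of the merged weights.
merge 2/259 + 3/259 → 5/259
merge 5/259 + 29/259 → 34/259
merge 32/259 + 32/259 → 64/259
merge 34/259 + 7/37 → 83/259
merge 55/259 + 57/259 → 16/37
merge 64/259 + 83/259 → 21/37
merge 16/37 + 21/37 → 1
L = 5/259 + 34/259 + 64/259 + 83/259 + 16/37 + 21/37 + 1 = 704/259 ≈ 2.718 bits/symbol.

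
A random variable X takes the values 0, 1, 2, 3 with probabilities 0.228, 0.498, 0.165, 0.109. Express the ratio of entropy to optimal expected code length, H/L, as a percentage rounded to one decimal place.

99.4%

Entropy H = −Σ p log₂ p ≈ 1.7646 bits.
Huffman merges: 109/1000+33/200→137/500; 57/250+137/500→251/500; 249/500+251/500→1. L = 222/125 ≈ 1.7760.
Efficiency = H/L = 1.7646/1.7760 = 99.4%.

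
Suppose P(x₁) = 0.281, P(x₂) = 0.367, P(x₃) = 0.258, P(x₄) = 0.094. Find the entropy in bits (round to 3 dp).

H = −Σ pᵢ log₂ pᵢ.
−0.281·log₂(0.281) = 0.5146
−0.367·log₂(0.367) = 0.5307
−0.258·log₂(0.258) = 0.5043
−0.094·log₂(0.094) = 0.3207
Sum ≈ 1.8703 → 1.870 bits.

1.870 bits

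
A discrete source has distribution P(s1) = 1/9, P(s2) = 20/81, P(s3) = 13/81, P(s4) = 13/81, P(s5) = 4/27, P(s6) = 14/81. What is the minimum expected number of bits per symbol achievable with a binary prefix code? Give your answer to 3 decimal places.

Repeatedly combine the two least-probable nodes; the expected code length is the sum of the merged weights.
merge 1/9 + 4/27 → 7/27
merge 13/81 + 13/81 → 26/81
merge 14/81 + 20/81 → 34/81
merge 7/27 + 26/81 → 47/81
merge 34/81 + 47/81 → 1
L = 7/27 + 26/81 + 34/81 + 47/81 + 1 = 209/81 ≈ 2.580 bits/symbol.

2.580 bits/symbol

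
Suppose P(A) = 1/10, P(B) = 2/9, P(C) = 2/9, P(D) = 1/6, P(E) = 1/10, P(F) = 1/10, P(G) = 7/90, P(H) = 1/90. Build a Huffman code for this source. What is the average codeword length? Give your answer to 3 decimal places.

2.833 bits/symbol

Repeatedly combine the two least-probable nodes; the expected code length is the sum of the merged weights.
merge 1/90 + 7/90 → 4/45
merge 4/45 + 1/10 → 17/90
merge 1/10 + 1/10 → 1/5
merge 1/6 + 17/90 → 16/45
merge 1/5 + 2/9 → 19/45
merge 2/9 + 16/45 → 26/45
merge 19/45 + 26/45 → 1
L = 4/45 + 17/90 + 1/5 + 16/45 + 19/45 + 26/45 + 1 = 17/6 ≈ 2.833 bits/symbol.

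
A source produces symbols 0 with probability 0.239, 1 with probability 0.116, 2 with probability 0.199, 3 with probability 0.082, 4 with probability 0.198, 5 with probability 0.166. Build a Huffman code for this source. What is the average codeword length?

2.562 bits/symbol

Repeatedly combine the two least-probable nodes; the expected code length is the sum of the merged weights.
merge 41/500 + 29/250 → 99/500
merge 83/500 + 99/500 → 91/250
merge 99/500 + 199/1000 → 397/1000
merge 239/1000 + 91/250 → 603/1000
merge 397/1000 + 603/1000 → 1
L = 99/500 + 91/250 + 397/1000 + 603/1000 + 1 = 1281/500 = 2.562 bits/symbol.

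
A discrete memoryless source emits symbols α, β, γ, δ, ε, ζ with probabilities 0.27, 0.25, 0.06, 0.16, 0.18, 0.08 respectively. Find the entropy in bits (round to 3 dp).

H = −Σ pᵢ log₂ pᵢ.
−0.27·log₂(0.27) = 0.5100
−0.25·log₂(0.25) = 0.5000
−0.06·log₂(0.06) = 0.2435
−0.16·log₂(0.16) = 0.4230
−0.18·log₂(0.18) = 0.4453
−0.08·log₂(0.08) = 0.2915
Sum ≈ 2.4134 → 2.413 bits.

2.413 bits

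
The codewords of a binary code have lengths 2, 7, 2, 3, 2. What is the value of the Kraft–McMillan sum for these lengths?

With common denominator 2^7 = 128: Σ 2^(−ℓᵢ) = 32/128 + 1/128 + 32/128 + 16/128 + 32/128 = 113/128 = 0.8828125.

0.8828125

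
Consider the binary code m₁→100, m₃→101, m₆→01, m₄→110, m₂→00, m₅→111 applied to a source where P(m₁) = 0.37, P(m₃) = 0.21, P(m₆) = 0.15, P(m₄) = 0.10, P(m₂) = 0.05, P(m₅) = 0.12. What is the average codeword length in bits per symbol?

2.8 bits/symbol

L̄ = Σ pᵢ·ℓᵢ = 0.37·3 + 0.21·3 + 0.15·2 + 0.10·3 + 0.05·2 + 0.12·3 = 2.8 bits/symbol.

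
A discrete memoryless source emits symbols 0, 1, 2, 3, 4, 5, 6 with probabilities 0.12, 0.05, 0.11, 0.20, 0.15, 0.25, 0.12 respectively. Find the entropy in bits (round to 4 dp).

2.6754 bits

H = −Σ pᵢ log₂ pᵢ.
−0.12·log₂(0.12) = 0.3671
−0.05·log₂(0.05) = 0.2161
−0.11·log₂(0.11) = 0.3503
−0.20·log₂(0.20) = 0.4644
−0.15·log₂(0.15) = 0.4105
−0.25·log₂(0.25) = 0.5000
−0.12·log₂(0.12) = 0.3671
Sum ≈ 2.6754 → 2.6754 bits.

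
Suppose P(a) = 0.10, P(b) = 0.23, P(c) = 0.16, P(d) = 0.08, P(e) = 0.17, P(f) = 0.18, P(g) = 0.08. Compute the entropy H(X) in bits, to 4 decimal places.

H = −Σ pᵢ log₂ pᵢ.
−0.10·log₂(0.10) = 0.3322
−0.23·log₂(0.23) = 0.4877
−0.16·log₂(0.16) = 0.4230
−0.08·log₂(0.08) = 0.2915
−0.17·log₂(0.17) = 0.4346
−0.18·log₂(0.18) = 0.4453
−0.08·log₂(0.08) = 0.2915
Sum ≈ 2.7058 → 2.7058 bits.

2.7058 bits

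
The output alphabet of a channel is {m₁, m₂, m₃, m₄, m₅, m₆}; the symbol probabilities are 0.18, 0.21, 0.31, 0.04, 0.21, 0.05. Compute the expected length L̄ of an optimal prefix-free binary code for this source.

Repeatedly combine the two least-probable nodes; the expected code length is the sum of the merged weights.
merge 1/25 + 1/20 → 9/100
merge 9/100 + 9/50 → 27/100
merge 21/100 + 21/100 → 21/50
merge 27/100 + 31/100 → 29/50
merge 21/50 + 29/50 → 1
L = 9/100 + 27/100 + 21/50 + 29/50 + 1 = 59/25 = 2.36 bits/symbol.

2.36 bits/symbol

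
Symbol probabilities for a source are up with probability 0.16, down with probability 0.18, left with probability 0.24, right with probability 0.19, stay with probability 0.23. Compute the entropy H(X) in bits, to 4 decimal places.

2.3054 bits

H = −Σ pᵢ log₂ pᵢ.
−0.16·log₂(0.16) = 0.4230
−0.18·log₂(0.18) = 0.4453
−0.24·log₂(0.24) = 0.4941
−0.19·log₂(0.19) = 0.4552
−0.23·log₂(0.23) = 0.4877
Sum ≈ 2.3054 → 2.3054 bits.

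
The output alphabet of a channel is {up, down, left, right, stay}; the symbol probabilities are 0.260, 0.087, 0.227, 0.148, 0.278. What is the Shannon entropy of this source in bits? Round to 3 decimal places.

H = −Σ pᵢ log₂ pᵢ.
−0.260·log₂(0.260) = 0.5053
−0.087·log₂(0.087) = 0.3065
−0.227·log₂(0.227) = 0.4856
−0.148·log₂(0.148) = 0.4079
−0.278·log₂(0.278) = 0.5134
Sum ≈ 2.2187 → 2.219 bits.

2.219 bits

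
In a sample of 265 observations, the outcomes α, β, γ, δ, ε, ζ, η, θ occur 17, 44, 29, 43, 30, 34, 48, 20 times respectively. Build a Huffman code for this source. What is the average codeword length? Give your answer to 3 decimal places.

Probabilities are the counts divided by 265.
Repeatedly combine the two least-probable nodes; the expected code length is the sum of the merged weights.
merge 17/265 + 4/53 → 37/265
merge 29/265 + 6/53 → 59/265
merge 34/265 + 37/265 → 71/265
merge 43/265 + 44/265 → 87/265
merge 48/265 + 59/265 → 107/265
merge 71/265 + 87/265 → 158/265
merge 107/265 + 158/265 → 1
L = 37/265 + 59/265 + 71/265 + 87/265 + 107/265 + 158/265 + 1 = 784/265 ≈ 2.958 bits/symbol.

2.958 bits/symbol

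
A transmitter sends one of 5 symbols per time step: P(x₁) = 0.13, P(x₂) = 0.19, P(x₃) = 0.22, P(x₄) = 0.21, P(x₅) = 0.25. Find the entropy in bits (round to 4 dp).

H = −Σ pᵢ log₂ pᵢ.
−0.13·log₂(0.13) = 0.3826
−0.19·log₂(0.19) = 0.4552
−0.22·log₂(0.22) = 0.4806
−0.21·log₂(0.21) = 0.4728
−0.25·log₂(0.25) = 0.5000
Sum ≈ 2.2913 → 2.2913 bits.

2.2913 bits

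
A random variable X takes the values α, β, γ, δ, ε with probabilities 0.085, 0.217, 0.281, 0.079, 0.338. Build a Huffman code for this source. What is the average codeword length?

Repeatedly combine the two least-probable nodes; the expected code length is the sum of the merged weights.
merge 79/1000 + 17/200 → 41/250
merge 41/250 + 217/1000 → 381/1000
merge 281/1000 + 169/500 → 619/1000
merge 381/1000 + 619/1000 → 1
L = 41/250 + 381/1000 + 619/1000 + 1 = 541/250 = 2.164 bits/symbol.

2.164 bits/symbol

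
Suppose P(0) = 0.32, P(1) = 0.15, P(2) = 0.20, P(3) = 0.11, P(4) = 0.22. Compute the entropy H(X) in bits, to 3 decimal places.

2.232 bits

H = −Σ pᵢ log₂ pᵢ.
−0.32·log₂(0.32) = 0.5260
−0.15·log₂(0.15) = 0.4105
−0.20·log₂(0.20) = 0.4644
−0.11·log₂(0.11) = 0.3503
−0.22·log₂(0.22) = 0.4806
Sum ≈ 2.2318 → 2.232 bits.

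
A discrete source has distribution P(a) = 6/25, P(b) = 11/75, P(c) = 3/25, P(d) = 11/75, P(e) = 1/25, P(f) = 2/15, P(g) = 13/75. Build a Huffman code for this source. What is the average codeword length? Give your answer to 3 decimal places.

Repeatedly combine the two least-probable nodes; the expected code length is the sum of the merged weights.
merge 1/25 + 3/25 → 4/25
merge 2/15 + 11/75 → 7/25
merge 11/75 + 4/25 → 23/75
merge 13/75 + 6/25 → 31/75
merge 7/25 + 23/75 → 44/75
merge 31/75 + 44/75 → 1
L = 4/25 + 7/25 + 23/75 + 31/75 + 44/75 + 1 = 206/75 ≈ 2.747 bits/symbol.

2.747 bits/symbol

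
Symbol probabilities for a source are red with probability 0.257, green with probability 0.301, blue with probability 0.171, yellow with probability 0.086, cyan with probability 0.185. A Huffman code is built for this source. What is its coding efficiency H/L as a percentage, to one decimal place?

98.2%

Entropy H = −Σ p log₂ p ≈ 2.2156 bits.
Huffman merges: 43/500+171/1000→257/1000; 37/200+257/1000→221/500; 257/1000+301/1000→279/500; 221/500+279/500→1. L = 2257/1000 ≈ 2.2570.
Efficiency = H/L = 2.2156/2.2570 = 98.2%.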